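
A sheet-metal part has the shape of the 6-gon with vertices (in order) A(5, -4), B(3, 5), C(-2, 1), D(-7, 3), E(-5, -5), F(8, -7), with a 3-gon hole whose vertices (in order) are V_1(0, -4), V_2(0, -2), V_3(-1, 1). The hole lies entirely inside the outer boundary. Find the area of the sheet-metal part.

Outer boundary:
A→B: (5)(5) − (3)(-4) = 37
B→C: (3)(1) − (-2)(5) = 13
C→D: (-2)(3) − (-7)(1) = 1
D→E: (-7)(-5) − (-5)(3) = 50
E→F: (-5)(-7) − (8)(-5) = 75
F→A: (8)(-4) − (5)(-7) = 3
Σ = 179
Area = |Σ|/2 = 89.5.
Hole:
Σ = (0) + (-2) + (4) = 2
Area = |Σ|/2 = 1.
Net area = 89.5 − 1 = 88.5.

88.5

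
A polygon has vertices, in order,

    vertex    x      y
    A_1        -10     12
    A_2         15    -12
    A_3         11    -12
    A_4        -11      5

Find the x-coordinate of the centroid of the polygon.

-58/267

Apply Gauss's area formula. First the cross-terms c_i = x_i·y_{i+1} − x_{i+1}·y_i:
  -60, -48, -77, -82  ⇒  2A = -267, A = -133.5.
Then Σ (x_i + x_{i+1})·c_i = 174, so x̄ = 174 / (6·(-133.5)) = -58/267.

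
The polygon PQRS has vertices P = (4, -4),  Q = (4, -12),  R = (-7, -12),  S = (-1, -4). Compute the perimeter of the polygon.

34

|PQ| = √((0)² + (-8)²) = √64 = 8
|QR| = √((-11)² + (0)²) = √121 = 11
|RS| = √((6)² + (8)²) = √100 = 10
|SP| = √((5)² + (0)²) = √25 = 5
Perimeter = 8 + 11 + 10 + 5 = 34.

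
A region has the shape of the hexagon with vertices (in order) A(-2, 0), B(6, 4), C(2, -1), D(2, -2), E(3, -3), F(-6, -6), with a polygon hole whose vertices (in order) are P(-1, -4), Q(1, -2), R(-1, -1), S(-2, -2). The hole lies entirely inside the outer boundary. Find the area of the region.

Outer boundary:
Apply the surveyor's formula: 2A = Σ (x_i·y_{i+1} − x_{i+1}·y_i), indices taken mod 6.
A→B: (-2)(4) − (6)(0) = -8
B→C: (6)(-1) − (2)(4) = -14
C→D: (2)(-2) − (2)(-1) = -2
D→E: (2)(-3) − (3)(-2) = 0
E→F: (3)(-6) − (-6)(-3) = -36
F→A: (-6)(0) − (-2)(-6) = -12
Σ = -72
Area = |Σ|/2 = 36.
Hole:
Apply the shoelace formula: 2A = Σ (x_i·y_{i+1} − x_{i+1}·y_i), indices taken mod 4.
Σ = (6) + (-3) + (0) + (6) = 9
Area = |Σ|/2 = 4.5.
Net area = 36 − 4.5 = 31.5.

31.5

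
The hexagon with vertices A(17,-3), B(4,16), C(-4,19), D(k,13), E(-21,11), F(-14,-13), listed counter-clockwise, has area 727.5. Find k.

Write out the shoelace sum; only the two edges meeting at D involve k:
2·Area = [((-4)·13 − k·19) + (k·11 − (-21)·13)] + 1114
       = -8·k + 1335 = 1455
⇒ k = -15.

-15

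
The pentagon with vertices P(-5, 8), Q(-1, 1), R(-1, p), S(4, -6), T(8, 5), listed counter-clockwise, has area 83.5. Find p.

0

Write out the shoelace sum; only the two edges meeting at R involve p:
2·Area = [((-1)·p − (-1)·1) + ((-1)·(-6) − 4·p)] + 160
       = -5·p + 167 = 167
⇒ p = 0.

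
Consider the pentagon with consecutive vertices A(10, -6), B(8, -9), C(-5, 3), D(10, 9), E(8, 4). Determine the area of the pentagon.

129

Σ = (-42) + (-21) + (-75) + (-32) + (-88) = -258
Area = |Σ|/2 = 129.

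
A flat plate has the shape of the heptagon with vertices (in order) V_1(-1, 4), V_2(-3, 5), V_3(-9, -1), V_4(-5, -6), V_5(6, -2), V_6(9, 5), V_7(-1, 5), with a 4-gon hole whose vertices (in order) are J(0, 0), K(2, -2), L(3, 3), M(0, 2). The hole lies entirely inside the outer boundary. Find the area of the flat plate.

115.5

Outer boundary:
Cross-terms: 7, 48, 49, 46, 48, 50, 1  ⇒  Σ = 249
Area = |Σ|/2 = 124.5.
Hole:
Apply Gauss's area formula: 2A = Σ (x_i·y_{i+1} − x_{i+1}·y_i), indices taken mod 4.
Σ = (0) + (12) + (6) + (0) = 18
Area = |Σ|/2 = 9.
Net area = 124.5 − 9 = 115.5.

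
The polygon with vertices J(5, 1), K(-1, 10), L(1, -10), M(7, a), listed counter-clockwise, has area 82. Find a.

Write out the shoelace sum; only the two edges meeting at M involve a:
2·Area = [(1·a − 7·(-10)) + (7·1 − 5·a)] + 51
       = -4·a + 128 = 164
⇒ a = -9.

-9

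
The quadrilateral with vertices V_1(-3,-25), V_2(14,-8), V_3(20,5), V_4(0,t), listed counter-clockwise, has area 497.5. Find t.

The doubled signed area Σ (x_i y_{i+1} − x_{i+1} y_i) is linear in t.
With t=0 it equals 604; the coefficient of t is 23 (from the two edges through V_4).
So 23·t + 604 = 2·497.5 = 995 ⇒ t = 17.

17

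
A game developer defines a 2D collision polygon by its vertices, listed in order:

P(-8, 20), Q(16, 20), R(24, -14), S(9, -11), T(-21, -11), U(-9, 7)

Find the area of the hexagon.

Apply Gauss's area formula: 2A = Σ (x_i·y_{i+1} − x_{i+1}·y_i), indices taken mod 6.
Σ = (-480) + (-704) + (-138) + (-330) + (-246) + (-124) = -2022
Area = |Σ|/2 = 1011.

1011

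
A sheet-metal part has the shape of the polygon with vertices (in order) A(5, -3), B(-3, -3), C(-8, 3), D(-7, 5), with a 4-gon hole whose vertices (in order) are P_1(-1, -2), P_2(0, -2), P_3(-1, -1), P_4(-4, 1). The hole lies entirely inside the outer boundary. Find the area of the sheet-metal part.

38

Outer boundary:
Apply Gauss's area formula: 2A = Σ (x_i·y_{i+1} − x_{i+1}·y_i), indices taken mod 4.
Σ = (-24) + (-33) + (-19) + (-4) = -80
Area = |Σ|/2 = 40.
Hole:
Σ = (2) + (-2) + (-5) + (9) = 4
Area = |Σ|/2 = 2.
Net area = 40 − 2 = 38.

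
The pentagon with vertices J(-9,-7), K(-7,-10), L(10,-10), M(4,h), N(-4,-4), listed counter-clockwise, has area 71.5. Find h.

The doubled signed area Σ (x_i y_{i+1} − x_{i+1} y_i) is linear in h.
With h=0 it equals 227; the coefficient of h is 14 (from the two edges through M).
So 14·h + 227 = 2·71.5 = 143 ⇒ h = -6.

-6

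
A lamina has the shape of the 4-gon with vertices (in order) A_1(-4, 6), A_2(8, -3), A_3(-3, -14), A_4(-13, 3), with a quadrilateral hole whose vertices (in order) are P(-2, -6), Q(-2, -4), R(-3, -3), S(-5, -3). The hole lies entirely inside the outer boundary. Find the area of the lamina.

Outer boundary:
Apply the surveyor's formula: 2A = Σ (x_i·y_{i+1} − x_{i+1}·y_i), indices taken mod 4.
A_1→A_2: (-4)(-3) − (8)(6) = -36
A_2→A_3: (8)(-14) − (-3)(-3) = -121
A_3→A_4: (-3)(3) − (-13)(-14) = -191
A_4→A_1: (-13)(6) − (-4)(3) = -66
Σ = -414
Area = |Σ|/2 = 207.
Hole:
Cross-terms: -4, -6, -6, 24  ⇒  Σ = 8
Area = |Σ|/2 = 4.
Net area = 207 − 4 = 203.

203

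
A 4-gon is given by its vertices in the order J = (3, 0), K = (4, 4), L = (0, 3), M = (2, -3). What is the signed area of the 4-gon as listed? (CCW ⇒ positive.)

13.5

Cross-terms: 12, 12, -6, 9  ⇒  Σ = 27
Signed area = Σ/2 = 13.5 (positive ⇒ counter-clockwise traversal).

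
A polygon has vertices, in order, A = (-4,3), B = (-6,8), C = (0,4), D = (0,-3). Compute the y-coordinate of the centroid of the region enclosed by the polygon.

Apply the surveyor's formula. First the cross-terms c_i = x_i·y_{i+1} − x_{i+1}·y_i:
  -14, -24, 0, -12  ⇒  2A = -50, A = -25.
Then Σ (y_i + y_{i+1})·c_i = -442, so ȳ = -442 / (6·(-25)) = 221/75.

221/75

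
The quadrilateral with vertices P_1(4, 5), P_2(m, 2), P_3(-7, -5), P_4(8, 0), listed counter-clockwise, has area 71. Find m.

Write out the shoelace sum; only the two edges meeting at P_2 involve m:
2·Area = [(4·2 − m·5) + (m·(-5) − (-7)·2)] + 80
       = -10·m + 102 = 142
⇒ m = -4.

-4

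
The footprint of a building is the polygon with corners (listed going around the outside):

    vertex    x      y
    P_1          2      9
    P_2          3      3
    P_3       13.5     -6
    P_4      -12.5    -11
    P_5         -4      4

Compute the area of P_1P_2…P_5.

Apply the shoelace formula: 2A = Σ (x_i·y_{i+1} − x_{i+1}·y_i), indices taken mod 5.
P_1→P_2: (2)(3) − (3)(9) = -21
P_2→P_3: (3)(-6) − (13.5)(3) = -58.5
P_3→P_4: (13.5)(-11) − (-12.5)(-6) = -223.5
P_4→P_5: (-12.5)(4) − (-4)(-11) = -94
P_5→P_1: (-4)(9) − (2)(4) = -44
Σ = -441
Area = |Σ|/2 = 220.5.

220.5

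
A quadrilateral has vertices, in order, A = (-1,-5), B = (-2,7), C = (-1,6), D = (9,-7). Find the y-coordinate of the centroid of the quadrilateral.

-52/33

Apply Gauss's area formula. First the cross-terms c_i = x_i·y_{i+1} − x_{i+1}·y_i:
  -17, -5, -47, -52  ⇒  2A = -121, A = -60.5.
Then Σ (y_i + y_{i+1})·c_i = 572, so ȳ = 572 / (6·(-60.5)) = -52/33.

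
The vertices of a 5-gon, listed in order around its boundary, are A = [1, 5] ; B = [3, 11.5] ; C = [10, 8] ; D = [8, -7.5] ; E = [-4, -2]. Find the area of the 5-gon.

Σ = (-3.5) + (-91) + (-139) + (-46) + (-18) = -297.5
Area = |Σ|/2 = 148.75.

148.75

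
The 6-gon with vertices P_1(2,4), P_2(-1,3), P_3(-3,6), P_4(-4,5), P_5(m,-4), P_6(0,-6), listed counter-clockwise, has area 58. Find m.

-6

The doubled signed area Σ (x_i y_{i+1} − x_{i+1} y_i) is linear in m.
With m=0 it equals 50; the coefficient of m is -11 (from the two edges through P_5).
So -11·m + 50 = 2·58 = 116 ⇒ m = -6.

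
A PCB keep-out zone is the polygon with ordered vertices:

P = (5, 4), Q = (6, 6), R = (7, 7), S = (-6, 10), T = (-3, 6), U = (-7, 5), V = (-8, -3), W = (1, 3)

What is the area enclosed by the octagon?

Cross-terms: 6, 0, 112, -6, 27, 61, -21, -11  ⇒  Σ = 168
Area = |Σ|/2 = 84.

84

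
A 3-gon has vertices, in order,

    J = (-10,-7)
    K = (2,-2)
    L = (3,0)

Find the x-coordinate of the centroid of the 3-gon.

Apply the shoelace (surveyor's) formula. First the cross-terms c_i = x_i·y_{i+1} − x_{i+1}·y_i:
  34, 6, -21  ⇒  2A = 19, A = 9.5.
Then Σ (x_i + x_{i+1})·c_i = -95, so x̄ = -95 / (6·9.5) = -5/3.

-5/3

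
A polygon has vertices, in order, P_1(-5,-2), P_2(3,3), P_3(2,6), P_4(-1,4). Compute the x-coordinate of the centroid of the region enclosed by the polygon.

Apply the shoelace (surveyor's) formula. First the cross-terms c_i = x_i·y_{i+1} − x_{i+1}·y_i:
  -9, 12, 14, 22  ⇒  2A = 39, A = 19.5.
Then Σ (x_i + x_{i+1})·c_i = -40, so x̄ = -40 / (6·19.5) = -40/117.

-40/117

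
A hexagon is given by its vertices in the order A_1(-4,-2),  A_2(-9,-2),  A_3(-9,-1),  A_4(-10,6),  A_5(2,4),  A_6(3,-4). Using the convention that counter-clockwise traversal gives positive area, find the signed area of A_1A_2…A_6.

Apply the shoelace (surveyor's) formula: 2A = Σ (x_i·y_{i+1} − x_{i+1}·y_i), indices taken mod 6.
Σ = (-10) + (-9) + (-64) + (-52) + (-20) + (-22) = -177
Signed area = Σ/2 = -88.5 (negative ⇒ clockwise traversal).

-88.5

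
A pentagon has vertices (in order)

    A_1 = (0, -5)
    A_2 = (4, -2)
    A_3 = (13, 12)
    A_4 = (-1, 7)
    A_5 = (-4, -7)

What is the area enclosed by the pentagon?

Apply Gauss's area formula: 2A = Σ (x_i·y_{i+1} − x_{i+1}·y_i), indices taken mod 5.
Cross-terms: 20, 74, 103, 35, 20  ⇒  Σ = 252
Area = |Σ|/2 = 126.

126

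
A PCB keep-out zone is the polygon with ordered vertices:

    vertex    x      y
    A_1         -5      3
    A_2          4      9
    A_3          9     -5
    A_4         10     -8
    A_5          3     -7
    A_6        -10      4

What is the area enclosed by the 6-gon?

Apply the surveyor's formula: 2A = Σ (x_i·y_{i+1} − x_{i+1}·y_i), indices taken mod 6.
Σ = (-57) + (-101) + (-22) + (-46) + (-58) + (-10) = -294
Area = |Σ|/2 = 147.

147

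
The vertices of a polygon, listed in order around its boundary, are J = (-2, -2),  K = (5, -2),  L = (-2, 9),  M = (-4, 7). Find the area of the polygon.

49.5

Σ = (14) + (41) + (22) + (22) = 99
Area = |Σ|/2 = 49.5.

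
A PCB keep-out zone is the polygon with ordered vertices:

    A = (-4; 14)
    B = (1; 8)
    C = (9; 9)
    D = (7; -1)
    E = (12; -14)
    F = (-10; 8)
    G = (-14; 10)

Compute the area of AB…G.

227.5

Apply Gauss's area formula: 2A = Σ (x_i·y_{i+1} − x_{i+1}·y_i), indices taken mod 7.
Σ = (-46) + (-63) + (-72) + (-86) + (-44) + (12) + (-156) = -455
Area = |Σ|/2 = 227.5.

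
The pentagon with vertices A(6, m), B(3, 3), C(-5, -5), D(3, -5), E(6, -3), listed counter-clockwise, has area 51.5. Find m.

2

The doubled signed area Σ (x_i y_{i+1} − x_{i+1} y_i) is linear in m.
With m=0 it equals 97; the coefficient of m is 3 (from the two edges through A).
So 3·m + 97 = 2·51.5 = 103 ⇒ m = 2.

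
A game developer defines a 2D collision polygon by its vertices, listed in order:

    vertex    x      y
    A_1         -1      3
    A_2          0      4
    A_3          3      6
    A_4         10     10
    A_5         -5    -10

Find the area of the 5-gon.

A_1→A_2: (-1)(4) − (0)(3) = -4
A_2→A_3: (0)(6) − (3)(4) = -12
A_3→A_4: (3)(10) − (10)(6) = -30
A_4→A_5: (10)(-10) − (-5)(10) = -50
A_5→A_1: (-5)(3) − (-1)(-10) = -25
Σ = -121
Area = |Σ|/2 = 60.5.

60.5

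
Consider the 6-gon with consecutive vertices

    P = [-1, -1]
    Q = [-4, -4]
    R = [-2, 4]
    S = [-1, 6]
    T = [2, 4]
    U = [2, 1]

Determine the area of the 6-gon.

Apply the shoelace formula: 2A = Σ (x_i·y_{i+1} − x_{i+1}·y_i), indices taken mod 6.
Σ = (0) + (-24) + (-8) + (-16) + (-6) + (-1) = -55
Area = |Σ|/2 = 27.5.

27.5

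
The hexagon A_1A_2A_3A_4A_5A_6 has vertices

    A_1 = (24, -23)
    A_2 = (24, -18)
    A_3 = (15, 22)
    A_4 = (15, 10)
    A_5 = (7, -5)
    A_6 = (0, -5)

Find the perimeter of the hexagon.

112

|A_1A_2| = √((0)² + (5)²) = √25 = 5
|A_2A_3| = √((-9)² + (40)²) = √1681 = 41
|A_3A_4| = √((0)² + (-12)²) = √144 = 12
|A_4A_5| = √((-8)² + (-15)²) = √289 = 17
|A_5A_6| = √((-7)² + (0)²) = √49 = 7
|A_6A_1| = √((24)² + (-18)²) = √900 = 30
Perimeter = 5 + 41 + 12 + 17 + 7 + 30 = 112.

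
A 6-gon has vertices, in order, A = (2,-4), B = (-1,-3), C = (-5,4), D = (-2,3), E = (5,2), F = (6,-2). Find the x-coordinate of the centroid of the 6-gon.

102/97

Apply the surveyor's formula. First the cross-terms c_i = x_i·y_{i+1} − x_{i+1}·y_i:
  -10, -19, -7, -19, -22, -20  ⇒  2A = -97, A = -48.5.
Then Σ (x_i + x_{i+1})·c_i = -306, so x̄ = -306 / (6·(-48.5)) = 102/97.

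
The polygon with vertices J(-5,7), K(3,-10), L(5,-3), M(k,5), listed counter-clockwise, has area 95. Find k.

Write out the shoelace sum; only the two edges meeting at M involve k:
2·Area = [(5·5 − k·(-3)) + (k·7 − (-5)·5)] + 70
       = 10·k + 120 = 190
⇒ k = 7.

7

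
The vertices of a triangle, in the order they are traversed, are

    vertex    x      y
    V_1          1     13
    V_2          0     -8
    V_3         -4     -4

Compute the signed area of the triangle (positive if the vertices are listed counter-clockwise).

Apply the surveyor's formula: 2A = Σ (x_i·y_{i+1} − x_{i+1}·y_i), indices taken mod 3.
Σ = (-8) + (-32) + (-48) = -88
Signed area = Σ/2 = -44 (negative ⇒ clockwise traversal).

-44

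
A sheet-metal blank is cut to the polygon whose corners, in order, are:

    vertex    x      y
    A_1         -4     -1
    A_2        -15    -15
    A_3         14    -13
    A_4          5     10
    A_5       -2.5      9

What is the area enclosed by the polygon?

Apply the surveyor's formula: 2A = Σ (x_i·y_{i+1} − x_{i+1}·y_i), indices taken mod 5.
A_1→A_2: (-4)(-15) − (-15)(-1) = 45
A_2→A_3: (-15)(-13) − (14)(-15) = 405
A_3→A_4: (14)(10) − (5)(-13) = 205
A_4→A_5: (5)(9) − (-2.5)(10) = 70
A_5→A_1: (-2.5)(-1) − (-4)(9) = 38.5
Σ = 763.5
Area = |Σ|/2 = 381.75.

381.75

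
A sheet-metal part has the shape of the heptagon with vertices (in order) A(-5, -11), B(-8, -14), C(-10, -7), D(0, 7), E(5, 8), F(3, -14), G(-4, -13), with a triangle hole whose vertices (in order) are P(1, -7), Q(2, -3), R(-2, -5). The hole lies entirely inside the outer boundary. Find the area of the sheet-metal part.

Outer boundary:
Apply the surveyor's formula: 2A = Σ (x_i·y_{i+1} − x_{i+1}·y_i), indices taken mod 7.
Σ = (-18) + (-84) + (-70) + (-35) + (-94) + (-95) + (-21) = -417
Area = |Σ|/2 = 208.5.
Hole:
Apply the surveyor's formula: 2A = Σ (x_i·y_{i+1} − x_{i+1}·y_i), indices taken mod 3.
Σ = (11) + (-16) + (19) = 14
Area = |Σ|/2 = 7.
Net area = 208.5 − 7 = 201.5.

201.5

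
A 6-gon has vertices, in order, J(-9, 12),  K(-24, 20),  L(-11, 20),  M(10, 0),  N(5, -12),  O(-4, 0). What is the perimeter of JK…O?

|JK| = √((-15)² + (8)²) = √289 = 17
|KL| = √((13)² + (0)²) = √169 = 13
|LM| = √((21)² + (-20)²) = √841 = 29
|MN| = √((-5)² + (-12)²) = √169 = 13
|NO| = √((-9)² + (12)²) = √225 = 15
|OJ| = √((-5)² + (12)²) = √169 = 13
Perimeter = 17 + 13 + 29 + 13 + 15 + 13 = 100.

100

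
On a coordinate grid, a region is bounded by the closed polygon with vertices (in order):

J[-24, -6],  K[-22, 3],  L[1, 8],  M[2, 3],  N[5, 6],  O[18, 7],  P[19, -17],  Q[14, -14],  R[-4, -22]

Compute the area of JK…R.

Apply the shoelace formula: 2A = Σ (x_i·y_{i+1} − x_{i+1}·y_i), indices taken mod 9.
Cross-terms: -204, -179, -13, -3, -73, -439, -28, -364, -504  ⇒  Σ = -1807
Area = |Σ|/2 = 903.5.

903.5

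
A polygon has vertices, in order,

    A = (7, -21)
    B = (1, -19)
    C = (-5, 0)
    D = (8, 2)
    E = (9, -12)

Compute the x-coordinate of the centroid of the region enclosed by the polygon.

347/109

Apply the shoelace formula. First the cross-terms c_i = x_i·y_{i+1} − x_{i+1}·y_i:
  -112, -95, -10, -114, -105  ⇒  2A = -436, A = -218.
Then Σ (x_i + x_{i+1})·c_i = -4164, so x̄ = -4164 / (6·(-218)) = 347/109.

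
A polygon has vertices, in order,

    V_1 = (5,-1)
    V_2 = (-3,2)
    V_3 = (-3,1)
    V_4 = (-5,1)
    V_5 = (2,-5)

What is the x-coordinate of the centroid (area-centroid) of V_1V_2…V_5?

Apply the surveyor's formula. First the cross-terms c_i = x_i·y_{i+1} − x_{i+1}·y_i:
  7, 3, 2, 23, 23  ⇒  2A = 58, A = 29.
Then Σ (x_i + x_{i+1})·c_i = 72, so x̄ = 72 / (6·29) = 12/29.

12/29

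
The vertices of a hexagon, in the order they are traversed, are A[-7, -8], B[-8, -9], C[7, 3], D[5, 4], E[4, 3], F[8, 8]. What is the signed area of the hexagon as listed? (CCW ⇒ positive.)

Apply Gauss's area formula: 2A = Σ (x_i·y_{i+1} − x_{i+1}·y_i), indices taken mod 6.
Cross-terms: -1, 39, 13, -1, 8, -8  ⇒  Σ = 50
Signed area = Σ/2 = 25 (positive ⇒ counter-clockwise traversal).

25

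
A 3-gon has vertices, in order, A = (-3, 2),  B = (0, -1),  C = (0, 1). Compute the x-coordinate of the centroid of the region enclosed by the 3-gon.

Apply the surveyor's formula. First the cross-terms c_i = x_i·y_{i+1} − x_{i+1}·y_i:
  3, 0, 3  ⇒  2A = 6, A = 3.
Then Σ (x_i + x_{i+1})·c_i = -18, so x̄ = -18 / (6·3) = -1.

-1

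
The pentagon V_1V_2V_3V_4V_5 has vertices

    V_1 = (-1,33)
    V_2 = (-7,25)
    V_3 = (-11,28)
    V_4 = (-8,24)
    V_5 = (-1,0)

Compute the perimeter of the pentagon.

78

|V_1V_2| = √((-6)² + (-8)²) = √100 = 10
|V_2V_3| = √((-4)² + (3)²) = √25 = 5
|V_3V_4| = √((3)² + (-4)²) = √25 = 5
|V_4V_5| = √((7)² + (-24)²) = √625 = 25
|V_5V_1| = √((0)² + (33)²) = √1089 = 33
Perimeter = 10 + 5 + 5 + 25 + 33 = 78.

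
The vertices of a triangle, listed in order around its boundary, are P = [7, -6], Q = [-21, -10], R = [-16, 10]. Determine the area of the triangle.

Apply the surveyor's formula: 2A = Σ (x_i·y_{i+1} − x_{i+1}·y_i), indices taken mod 3.
Cross-terms: -196, -370, 26  ⇒  Σ = -540
Area = |Σ|/2 = 270.

270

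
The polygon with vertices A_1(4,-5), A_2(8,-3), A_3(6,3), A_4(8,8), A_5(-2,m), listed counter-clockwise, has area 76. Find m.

The doubled signed area Σ (x_i y_{i+1} − x_{i+1} y_i) is linear in m.
With m=0 it equals 120; the coefficient of m is 4 (from the two edges through A_5).
So 4·m + 120 = 2·76 = 152 ⇒ m = 8.

8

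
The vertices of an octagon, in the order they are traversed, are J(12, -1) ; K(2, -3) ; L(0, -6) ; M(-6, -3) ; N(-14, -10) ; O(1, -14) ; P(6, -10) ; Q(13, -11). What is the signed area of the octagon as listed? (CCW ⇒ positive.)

Apply Gauss's area formula: 2A = Σ (x_i·y_{i+1} − x_{i+1}·y_i), indices taken mod 8.
J→K: (12)(-3) − (2)(-1) = -34
K→L: (2)(-6) − (0)(-3) = -12
L→M: (0)(-3) − (-6)(-6) = -36
M→N: (-6)(-10) − (-14)(-3) = 18
N→O: (-14)(-14) − (1)(-10) = 206
O→P: (1)(-10) − (6)(-14) = 74
P→Q: (6)(-11) − (13)(-10) = 64
Q→J: (13)(-1) − (12)(-11) = 119
Σ = 399
Signed area = Σ/2 = 199.5 (positive ⇒ counter-clockwise traversal).

199.5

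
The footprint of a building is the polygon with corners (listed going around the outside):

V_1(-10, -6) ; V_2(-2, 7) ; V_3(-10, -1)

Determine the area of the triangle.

20

Apply the surveyor's formula: 2A = Σ (x_i·y_{i+1} − x_{i+1}·y_i), indices taken mod 3.
V_1→V_2: (-10)(7) − (-2)(-6) = -82
V_2→V_3: (-2)(-1) − (-10)(7) = 72
V_3→V_1: (-10)(-6) − (-10)(-1) = 50
Σ = 40
Area = |Σ|/2 = 20.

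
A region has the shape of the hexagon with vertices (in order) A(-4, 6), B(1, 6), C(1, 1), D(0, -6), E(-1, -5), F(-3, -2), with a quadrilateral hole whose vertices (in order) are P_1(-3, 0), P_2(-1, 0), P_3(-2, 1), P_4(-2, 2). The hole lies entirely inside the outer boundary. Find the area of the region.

Outer boundary:
Apply the shoelace formula: 2A = Σ (x_i·y_{i+1} − x_{i+1}·y_i), indices taken mod 6.
Σ = (-30) + (-5) + (-6) + (-6) + (-13) + (-26) = -86
Area = |Σ|/2 = 43.
Hole:
Cross-terms: 0, -1, -2, 6  ⇒  Σ = 3
Area = |Σ|/2 = 1.5.
Net area = 43 − 1.5 = 41.5.

41.5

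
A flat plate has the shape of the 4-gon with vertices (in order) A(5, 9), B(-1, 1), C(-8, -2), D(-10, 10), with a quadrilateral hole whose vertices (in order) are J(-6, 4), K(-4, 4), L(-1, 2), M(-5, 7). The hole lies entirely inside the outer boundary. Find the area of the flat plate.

101.5

Outer boundary:
Σ = (14) + (10) + (-100) + (-140) = -216
Area = |Σ|/2 = 108.
Hole:
Σ = (-8) + (-4) + (3) + (22) = 13
Area = |Σ|/2 = 6.5.
Net area = 108 − 6.5 = 101.5.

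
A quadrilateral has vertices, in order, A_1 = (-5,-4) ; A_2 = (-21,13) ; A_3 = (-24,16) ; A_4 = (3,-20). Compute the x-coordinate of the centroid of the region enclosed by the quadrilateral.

-1298/147

Apply the shoelace formula. First the cross-terms c_i = x_i·y_{i+1} − x_{i+1}·y_i:
  -149, -24, 432, -112  ⇒  2A = 147, A = 73.5.
Then Σ (x_i + x_{i+1})·c_i = -3894, so x̄ = -3894 / (6·73.5) = -1298/147.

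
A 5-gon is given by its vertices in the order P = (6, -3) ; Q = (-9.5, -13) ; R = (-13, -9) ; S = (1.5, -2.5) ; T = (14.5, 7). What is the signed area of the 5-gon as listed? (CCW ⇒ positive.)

Apply the shoelace formula: 2A = Σ (x_i·y_{i+1} − x_{i+1}·y_i), indices taken mod 5.
Σ = (-106.5) + (-83.5) + (46) + (46.75) + (-85.5) = -182.75
Signed area = Σ/2 = -91.375 (negative ⇒ clockwise traversal).

-91.375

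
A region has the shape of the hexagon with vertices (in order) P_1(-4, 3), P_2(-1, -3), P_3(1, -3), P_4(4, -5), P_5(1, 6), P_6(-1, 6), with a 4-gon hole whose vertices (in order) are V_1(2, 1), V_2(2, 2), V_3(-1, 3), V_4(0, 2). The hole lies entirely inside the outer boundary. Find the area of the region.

43

Outer boundary:
Apply the shoelace formula: 2A = Σ (x_i·y_{i+1} − x_{i+1}·y_i), indices taken mod 6.
P_1→P_2: (-4)(-3) − (-1)(3) = 15
P_2→P_3: (-1)(-3) − (1)(-3) = 6
P_3→P_4: (1)(-5) − (4)(-3) = 7
P_4→P_5: (4)(6) − (1)(-5) = 29
P_5→P_6: (1)(6) − (-1)(6) = 12
P_6→P_1: (-1)(3) − (-4)(6) = 21
Σ = 90
Area = |Σ|/2 = 45.
Hole:
Σ = (2) + (8) + (-2) + (-4) = 4
Area = |Σ|/2 = 2.
Net area = 45 − 2 = 43.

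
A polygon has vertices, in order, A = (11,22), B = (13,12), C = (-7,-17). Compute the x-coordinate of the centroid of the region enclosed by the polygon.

Apply the shoelace (surveyor's) formula. First the cross-terms c_i = x_i·y_{i+1} − x_{i+1}·y_i:
  -154, -137, 33  ⇒  2A = -258, A = -129.
Then Σ (x_i + x_{i+1})·c_i = -4386, so x̄ = -4386 / (6·(-129)) = 17/3.

17/3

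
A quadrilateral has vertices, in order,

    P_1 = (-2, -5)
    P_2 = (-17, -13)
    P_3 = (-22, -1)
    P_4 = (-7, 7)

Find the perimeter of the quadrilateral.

|P_1P_2| = √((-15)² + (-8)²) = √289 = 17
|P_2P_3| = √((-5)² + (12)²) = √169 = 13
|P_3P_4| = √((15)² + (8)²) = √289 = 17
|P_4P_1| = √((5)² + (-12)²) = √169 = 13
Perimeter = 17 + 13 + 17 + 13 = 60.

60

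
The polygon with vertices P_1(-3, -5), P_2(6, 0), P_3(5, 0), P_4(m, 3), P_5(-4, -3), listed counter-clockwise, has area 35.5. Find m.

-1

The doubled signed area Σ (x_i y_{i+1} − x_{i+1} y_i) is linear in m.
With m=0 it equals 68; the coefficient of m is -3 (from the two edges through P_4).
So -3·m + 68 = 2·35.5 = 71 ⇒ m = -1.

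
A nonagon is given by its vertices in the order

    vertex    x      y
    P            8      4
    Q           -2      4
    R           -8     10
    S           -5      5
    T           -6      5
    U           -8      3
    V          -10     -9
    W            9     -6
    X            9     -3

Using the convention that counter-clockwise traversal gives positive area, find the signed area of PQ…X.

Cross-terms: 40, 12, 10, 5, 22, 102, 141, 27, 60  ⇒  Σ = 419
Signed area = Σ/2 = 209.5 (positive ⇒ counter-clockwise traversal).

209.5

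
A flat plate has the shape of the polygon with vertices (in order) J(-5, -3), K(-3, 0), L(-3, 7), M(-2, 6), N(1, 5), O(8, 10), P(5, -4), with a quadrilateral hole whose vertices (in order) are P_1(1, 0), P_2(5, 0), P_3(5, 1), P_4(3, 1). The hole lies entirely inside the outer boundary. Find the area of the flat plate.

95.5

Outer boundary:
Σ = (-9) + (-21) + (-4) + (-16) + (-30) + (-82) + (-35) = -197
Area = |Σ|/2 = 98.5.
Hole:
Apply Gauss's area formula: 2A = Σ (x_i·y_{i+1} − x_{i+1}·y_i), indices taken mod 4.
P_1→P_2: (1)(0) − (5)(0) = 0
P_2→P_3: (5)(1) − (5)(0) = 5
P_3→P_4: (5)(1) − (3)(1) = 2
P_4→P_1: (3)(0) − (1)(1) = -1
Σ = 6
Area = |Σ|/2 = 3.
Net area = 98.5 − 3 = 95.5.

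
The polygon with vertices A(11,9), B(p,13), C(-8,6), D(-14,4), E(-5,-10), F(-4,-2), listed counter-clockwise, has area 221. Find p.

-9

Write out the shoelace sum; only the two edges meeting at B involve p:
2·Area = [(11·13 − p·9) + (p·6 − (-8)·13)] + 168
       = -3·p + 415 = 442
⇒ p = -9.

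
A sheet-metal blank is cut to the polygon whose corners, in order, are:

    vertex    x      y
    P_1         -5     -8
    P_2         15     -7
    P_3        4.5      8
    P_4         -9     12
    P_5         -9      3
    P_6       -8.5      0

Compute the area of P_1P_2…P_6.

Σ = (155) + (151.5) + (126) + (81) + (25.5) + (68) = 607
Area = |Σ|/2 = 303.5.

303.5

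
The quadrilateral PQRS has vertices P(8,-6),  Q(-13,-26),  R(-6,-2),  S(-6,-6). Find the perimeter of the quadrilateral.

72

|PQ| = √((-21)² + (-20)²) = √841 = 29
|QR| = √((7)² + (24)²) = √625 = 25
|RS| = √((0)² + (-4)²) = √16 = 4
|SP| = √((14)² + (0)²) = √196 = 14
Perimeter = 29 + 25 + 4 + 14 = 72.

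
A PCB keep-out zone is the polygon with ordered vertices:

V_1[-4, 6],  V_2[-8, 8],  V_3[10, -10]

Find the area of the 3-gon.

Apply Gauss's area formula: 2A = Σ (x_i·y_{i+1} − x_{i+1}·y_i), indices taken mod 3.
V_1→V_2: (-4)(8) − (-8)(6) = 16
V_2→V_3: (-8)(-10) − (10)(8) = 0
V_3→V_1: (10)(6) − (-4)(-10) = 20
Σ = 36
Area = |Σ|/2 = 18.

18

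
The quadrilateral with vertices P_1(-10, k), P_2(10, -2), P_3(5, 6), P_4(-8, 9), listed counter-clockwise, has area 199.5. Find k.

-7

The doubled signed area Σ (x_i y_{i+1} − x_{i+1} y_i) is linear in k.
With k=0 it equals 273; the coefficient of k is -18 (from the two edges through P_1).
So -18·k + 273 = 2·199.5 = 399 ⇒ k = -7.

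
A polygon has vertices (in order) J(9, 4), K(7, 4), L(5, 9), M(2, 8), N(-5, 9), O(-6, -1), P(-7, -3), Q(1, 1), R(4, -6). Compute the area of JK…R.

128.5

Apply Gauss's area formula: 2A = Σ (x_i·y_{i+1} − x_{i+1}·y_i), indices taken mod 9.
Cross-terms: 8, 43, 22, 58, 59, 11, -4, -10, 70  ⇒  Σ = 257
Area = |Σ|/2 = 128.5.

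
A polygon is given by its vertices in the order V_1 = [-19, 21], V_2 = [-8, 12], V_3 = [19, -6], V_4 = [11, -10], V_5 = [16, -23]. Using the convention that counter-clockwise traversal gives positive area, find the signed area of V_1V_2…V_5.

-279

Apply the shoelace formula: 2A = Σ (x_i·y_{i+1} − x_{i+1}·y_i), indices taken mod 5.
Cross-terms: -60, -180, -124, -93, -101  ⇒  Σ = -558
Signed area = Σ/2 = -279 (negative ⇒ clockwise traversal).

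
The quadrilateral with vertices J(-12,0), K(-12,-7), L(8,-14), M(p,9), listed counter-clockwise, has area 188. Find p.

-8

Write out the shoelace sum; only the two edges meeting at M involve p:
2·Area = [(8·9 − p·(-14)) + (p·0 − (-12)·9)] + 308
       = 14·p + 488 = 376
⇒ p = -8.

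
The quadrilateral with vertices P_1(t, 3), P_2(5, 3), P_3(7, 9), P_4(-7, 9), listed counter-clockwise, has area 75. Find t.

-6

Write out the shoelace sum; only the two edges meeting at P_1 involve t:
2·Area = [((-7)·3 − t·9) + (t·3 − 5·3)] + 150
       = -6·t + 114 = 150
⇒ t = -6.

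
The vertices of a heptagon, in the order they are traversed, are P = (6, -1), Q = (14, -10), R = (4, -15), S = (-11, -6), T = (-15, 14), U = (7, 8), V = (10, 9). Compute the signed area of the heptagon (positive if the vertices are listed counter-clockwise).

-474

Cross-terms: -46, -170, -189, -244, -218, -17, -64  ⇒  Σ = -948
Signed area = Σ/2 = -474 (negative ⇒ clockwise traversal).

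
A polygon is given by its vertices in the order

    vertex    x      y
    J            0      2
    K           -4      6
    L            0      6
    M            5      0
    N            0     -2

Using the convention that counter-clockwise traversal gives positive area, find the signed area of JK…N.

-28

Apply the shoelace formula: 2A = Σ (x_i·y_{i+1} − x_{i+1}·y_i), indices taken mod 5.
Σ = (8) + (-24) + (-30) + (-10) + (0) = -56
Signed area = Σ/2 = -28 (negative ⇒ clockwise traversal).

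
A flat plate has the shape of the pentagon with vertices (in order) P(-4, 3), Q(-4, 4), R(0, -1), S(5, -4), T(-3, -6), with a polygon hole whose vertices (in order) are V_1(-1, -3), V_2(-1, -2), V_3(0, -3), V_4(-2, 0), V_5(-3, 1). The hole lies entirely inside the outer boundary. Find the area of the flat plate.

Outer boundary:
Apply the shoelace (surveyor's) formula: 2A = Σ (x_i·y_{i+1} − x_{i+1}·y_i), indices taken mod 5.
Cross-terms: -4, 4, 5, -42, -33  ⇒  Σ = -70
Area = |Σ|/2 = 35.
Hole:
Apply the shoelace formula: 2A = Σ (x_i·y_{i+1} − x_{i+1}·y_i), indices taken mod 5.
V_1→V_2: (-1)(-2) − (-1)(-3) = -1
V_2→V_3: (-1)(-3) − (0)(-2) = 3
V_3→V_4: (0)(0) − (-2)(-3) = -6
V_4→V_5: (-2)(1) − (-3)(0) = -2
V_5→V_1: (-3)(-3) − (-1)(1) = 10
Σ = 4
Area = |Σ|/2 = 2.
Net area = 35 − 2 = 33.

33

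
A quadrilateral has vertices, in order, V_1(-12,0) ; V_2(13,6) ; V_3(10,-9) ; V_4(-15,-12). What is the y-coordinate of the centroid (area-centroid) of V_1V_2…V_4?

-133/36

Apply Gauss's area formula. First the cross-terms c_i = x_i·y_{i+1} − x_{i+1}·y_i:
  -72, -177, -255, -144  ⇒  2A = -648, A = -324.
Then Σ (y_i + y_{i+1})·c_i = 7182, so ȳ = 7182 / (6·(-324)) = -133/36.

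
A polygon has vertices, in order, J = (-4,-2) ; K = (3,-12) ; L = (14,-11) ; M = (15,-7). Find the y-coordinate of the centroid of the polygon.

Apply the shoelace (surveyor's) formula. First the cross-terms c_i = x_i·y_{i+1} − x_{i+1}·y_i:
  54, 135, 67, -58  ⇒  2A = 198, A = 99.
Then Σ (y_i + y_{i+1})·c_i = -4545, so ȳ = -4545 / (6·99) = -505/66.

-505/66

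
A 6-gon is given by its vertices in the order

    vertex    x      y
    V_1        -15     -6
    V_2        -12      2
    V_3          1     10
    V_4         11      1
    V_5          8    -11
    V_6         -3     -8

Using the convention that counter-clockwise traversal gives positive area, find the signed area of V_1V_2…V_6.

-330.5

Apply the surveyor's formula: 2A = Σ (x_i·y_{i+1} − x_{i+1}·y_i), indices taken mod 6.
Σ = (-102) + (-122) + (-109) + (-129) + (-97) + (-102) = -661
Signed area = Σ/2 = -330.5 (negative ⇒ clockwise traversal).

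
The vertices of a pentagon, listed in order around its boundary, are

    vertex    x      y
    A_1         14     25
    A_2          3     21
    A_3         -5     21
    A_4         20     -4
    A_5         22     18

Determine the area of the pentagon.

Apply the shoelace (surveyor's) formula: 2A = Σ (x_i·y_{i+1} − x_{i+1}·y_i), indices taken mod 5.
Σ = (219) + (168) + (-400) + (448) + (298) = 733
Area = |Σ|/2 = 366.5.

366.5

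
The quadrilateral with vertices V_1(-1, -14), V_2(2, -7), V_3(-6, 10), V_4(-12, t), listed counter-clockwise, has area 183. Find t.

Write out the shoelace sum; only the two edges meeting at V_4 involve t:
2·Area = [((-6)·t − (-12)·10) + ((-12)·(-14) − (-1)·t)] + 13
       = -5·t + 301 = 366
⇒ t = -13.

-13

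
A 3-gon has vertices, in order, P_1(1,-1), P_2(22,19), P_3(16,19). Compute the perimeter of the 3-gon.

60

|P_1P_2| = √((21)² + (20)²) = √841 = 29
|P_2P_3| = √((-6)² + (0)²) = √36 = 6
|P_3P_1| = √((-15)² + (-20)²) = √625 = 25
Perimeter = 29 + 6 + 25 = 60.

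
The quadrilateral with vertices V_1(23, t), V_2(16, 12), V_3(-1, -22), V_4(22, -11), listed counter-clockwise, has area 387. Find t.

Write out the shoelace sum; only the two edges meeting at V_1 involve t:
2·Area = [(22·t − 23·(-11)) + (23·12 − 16·t)] + 155
       = 6·t + 684 = 774
⇒ t = 15.

15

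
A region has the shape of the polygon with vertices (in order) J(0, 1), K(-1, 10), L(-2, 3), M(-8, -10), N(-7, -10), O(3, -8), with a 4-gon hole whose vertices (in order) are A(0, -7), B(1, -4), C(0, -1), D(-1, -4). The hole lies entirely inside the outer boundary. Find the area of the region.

Outer boundary:
Apply the surveyor's formula: 2A = Σ (x_i·y_{i+1} − x_{i+1}·y_i), indices taken mod 6.
J→K: (0)(10) − (-1)(1) = 1
K→L: (-1)(3) − (-2)(10) = 17
L→M: (-2)(-10) − (-8)(3) = 44
M→N: (-8)(-10) − (-7)(-10) = 10
N→O: (-7)(-8) − (3)(-10) = 86
O→J: (3)(1) − (0)(-8) = 3
Σ = 161
Area = |Σ|/2 = 80.5.
Hole:
Apply Gauss's area formula: 2A = Σ (x_i·y_{i+1} − x_{i+1}·y_i), indices taken mod 4.
Σ = (7) + (-1) + (-1) + (7) = 12
Area = |Σ|/2 = 6.
Net area = 80.5 − 6 = 74.5.

74.5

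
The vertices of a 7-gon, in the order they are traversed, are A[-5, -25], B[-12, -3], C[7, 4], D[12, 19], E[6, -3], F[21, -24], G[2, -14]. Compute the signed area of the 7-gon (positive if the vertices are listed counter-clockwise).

-412

Σ = (-285) + (-27) + (85) + (-150) + (-81) + (-246) + (-120) = -824
Signed area = Σ/2 = -412 (negative ⇒ clockwise traversal).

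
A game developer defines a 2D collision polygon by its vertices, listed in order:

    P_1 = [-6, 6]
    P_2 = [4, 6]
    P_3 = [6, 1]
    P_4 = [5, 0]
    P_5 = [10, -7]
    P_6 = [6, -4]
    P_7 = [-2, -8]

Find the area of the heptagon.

123

Σ = (-60) + (-32) + (-5) + (-35) + (2) + (-56) + (-60) = -246
Area = |Σ|/2 = 123.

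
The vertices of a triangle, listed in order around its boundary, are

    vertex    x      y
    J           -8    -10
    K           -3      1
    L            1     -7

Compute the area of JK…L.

42

Apply the surveyor's formula: 2A = Σ (x_i·y_{i+1} − x_{i+1}·y_i), indices taken mod 3.
Σ = (-38) + (20) + (-66) = -84
Area = |Σ|/2 = 42.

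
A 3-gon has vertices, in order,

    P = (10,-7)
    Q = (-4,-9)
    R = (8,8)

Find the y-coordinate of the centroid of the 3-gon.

-8/3

Apply the shoelace formula. First the cross-terms c_i = x_i·y_{i+1} − x_{i+1}·y_i:
  -118, 40, -136  ⇒  2A = -214, A = -107.
Then Σ (y_i + y_{i+1})·c_i = 1712, so ȳ = 1712 / (6·(-107)) = -8/3.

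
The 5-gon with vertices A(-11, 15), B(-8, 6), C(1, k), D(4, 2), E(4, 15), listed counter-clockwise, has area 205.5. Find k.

-7

The doubled signed area Σ (x_i y_{i+1} − x_{i+1} y_i) is linear in k.
With k=0 it equals 327; the coefficient of k is -12 (from the two edges through C).
So -12·k + 327 = 2·205.5 = 411 ⇒ k = -7.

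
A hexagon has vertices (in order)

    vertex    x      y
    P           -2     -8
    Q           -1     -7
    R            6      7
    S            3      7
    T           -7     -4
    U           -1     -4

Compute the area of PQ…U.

Apply the shoelace formula: 2A = Σ (x_i·y_{i+1} − x_{i+1}·y_i), indices taken mod 6.
Σ = (6) + (35) + (21) + (37) + (24) + (0) = 123
Area = |Σ|/2 = 61.5.

61.5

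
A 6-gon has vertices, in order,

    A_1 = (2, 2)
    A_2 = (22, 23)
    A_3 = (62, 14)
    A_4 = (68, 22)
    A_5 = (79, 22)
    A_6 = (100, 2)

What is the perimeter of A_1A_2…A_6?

|A_1A_2| = √((20)² + (21)²) = √841 = 29
|A_2A_3| = √((40)² + (-9)²) = √1681 = 41
|A_3A_4| = √((6)² + (8)²) = √100 = 10
|A_4A_5| = √((11)² + (0)²) = √121 = 11
|A_5A_6| = √((21)² + (-20)²) = √841 = 29
|A_6A_1| = √((-98)² + (0)²) = √9604 = 98
Perimeter = 29 + 41 + 10 + 11 + 29 + 98 = 218.

218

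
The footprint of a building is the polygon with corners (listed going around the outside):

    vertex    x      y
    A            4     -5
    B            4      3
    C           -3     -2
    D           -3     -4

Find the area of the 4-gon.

Apply the surveyor's formula: 2A = Σ (x_i·y_{i+1} − x_{i+1}·y_i), indices taken mod 4.
Σ = (32) + (1) + (6) + (31) = 70
Area = |Σ|/2 = 35.

35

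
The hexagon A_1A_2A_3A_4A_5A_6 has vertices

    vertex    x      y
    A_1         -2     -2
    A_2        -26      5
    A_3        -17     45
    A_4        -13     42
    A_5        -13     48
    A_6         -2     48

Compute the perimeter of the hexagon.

138

|A_1A_2| = √((-24)² + (7)²) = √625 = 25
|A_2A_3| = √((9)² + (40)²) = √1681 = 41
|A_3A_4| = √((4)² + (-3)²) = √25 = 5
|A_4A_5| = √((0)² + (6)²) = √36 = 6
|A_5A_6| = √((11)² + (0)²) = √121 = 11
|A_6A_1| = √((0)² + (-50)²) = √2500 = 50
Perimeter = 25 + 41 + 5 + 6 + 11 + 50 = 138.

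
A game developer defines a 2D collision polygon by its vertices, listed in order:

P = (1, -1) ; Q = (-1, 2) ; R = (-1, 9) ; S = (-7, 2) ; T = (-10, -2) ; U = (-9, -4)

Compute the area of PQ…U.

62

Apply the shoelace (surveyor's) formula: 2A = Σ (x_i·y_{i+1} − x_{i+1}·y_i), indices taken mod 6.
Σ = (1) + (-7) + (61) + (34) + (22) + (13) = 124
Area = |Σ|/2 = 62.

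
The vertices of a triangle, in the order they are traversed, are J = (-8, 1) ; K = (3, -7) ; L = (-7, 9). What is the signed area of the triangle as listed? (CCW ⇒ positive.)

Apply the shoelace (surveyor's) formula: 2A = Σ (x_i·y_{i+1} − x_{i+1}·y_i), indices taken mod 3.
J→K: (-8)(-7) − (3)(1) = 53
K→L: (3)(9) − (-7)(-7) = -22
L→J: (-7)(1) − (-8)(9) = 65
Σ = 96
Signed area = Σ/2 = 48 (positive ⇒ counter-clockwise traversal).

48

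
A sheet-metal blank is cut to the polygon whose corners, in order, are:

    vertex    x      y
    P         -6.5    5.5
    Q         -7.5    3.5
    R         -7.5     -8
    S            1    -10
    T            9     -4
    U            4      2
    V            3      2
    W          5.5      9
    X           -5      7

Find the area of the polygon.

213.625

Apply Gauss's area formula: 2A = Σ (x_i·y_{i+1} − x_{i+1}·y_i), indices taken mod 9.
P→Q: (-6.5)(3.5) − (-7.5)(5.5) = 18.5
Q→R: (-7.5)(-8) − (-7.5)(3.5) = 86.25
R→S: (-7.5)(-10) − (1)(-8) = 83
S→T: (1)(-4) − (9)(-10) = 86
T→U: (9)(2) − (4)(-4) = 34
U→V: (4)(2) − (3)(2) = 2
V→W: (3)(9) − (5.5)(2) = 16
W→X: (5.5)(7) − (-5)(9) = 83.5
X→P: (-5)(5.5) − (-6.5)(7) = 18
Σ = 427.25
Area = |Σ|/2 = 213.625.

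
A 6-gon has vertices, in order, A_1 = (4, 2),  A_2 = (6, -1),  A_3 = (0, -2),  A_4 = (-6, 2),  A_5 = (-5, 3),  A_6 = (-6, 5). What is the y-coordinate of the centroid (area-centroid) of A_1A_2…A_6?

Apply Gauss's area formula. First the cross-terms c_i = x_i·y_{i+1} − x_{i+1}·y_i:
  -16, -12, -12, -8, -7, -32  ⇒  2A = -87, A = -43.5.
Then Σ (y_i + y_{i+1})·c_i = -300, so ȳ = -300 / (6·(-43.5)) = 100/87.

100/87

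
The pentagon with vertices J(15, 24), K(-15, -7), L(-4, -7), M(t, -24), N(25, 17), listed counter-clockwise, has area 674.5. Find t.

-1

Write out the shoelace sum; only the two edges meeting at M involve t:
2·Area = [((-4)·(-24) − t·(-7)) + (t·17 − 25·(-24))] + 677
       = 24·t + 1373 = 1349
⇒ t = -1.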